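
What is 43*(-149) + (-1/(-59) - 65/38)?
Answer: -14368291/2242 ≈ -6408.7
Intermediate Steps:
43*(-149) + (-1/(-59) - 65/38) = -6407 + (-1*(-1/59) - 65*1/38) = -6407 + (1/59 - 65/38) = -6407 - 3797/2242 = -14368291/2242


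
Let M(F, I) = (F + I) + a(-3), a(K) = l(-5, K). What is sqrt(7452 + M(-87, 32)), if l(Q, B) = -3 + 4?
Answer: 3*sqrt(822) ≈ 86.012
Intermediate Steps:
l(Q, B) = 1
a(K) = 1
M(F, I) = 1 + F + I (M(F, I) = (F + I) + 1 = 1 + F + I)
sqrt(7452 + M(-87, 32)) = sqrt(7452 + (1 - 87 + 32)) = sqrt(7452 - 54) = sqrt(7398) = 3*sqrt(822)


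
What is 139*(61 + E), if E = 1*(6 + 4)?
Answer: 9869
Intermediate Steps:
E = 10 (E = 1*10 = 10)
139*(61 + E) = 139*(61 + 10) = 139*71 = 9869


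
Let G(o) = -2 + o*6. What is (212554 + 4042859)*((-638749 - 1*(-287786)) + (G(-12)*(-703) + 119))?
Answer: -1271611023486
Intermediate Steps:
G(o) = -2 + 6*o
(212554 + 4042859)*((-638749 - 1*(-287786)) + (G(-12)*(-703) + 119)) = (212554 + 4042859)*((-638749 - 1*(-287786)) + ((-2 + 6*(-12))*(-703) + 119)) = 4255413*((-638749 + 287786) + ((-2 - 72)*(-703) + 119)) = 4255413*(-350963 + (-74*(-703) + 119)) = 4255413*(-350963 + (52022 + 119)) = 4255413*(-350963 + 52141) = 4255413*(-298822) = -1271611023486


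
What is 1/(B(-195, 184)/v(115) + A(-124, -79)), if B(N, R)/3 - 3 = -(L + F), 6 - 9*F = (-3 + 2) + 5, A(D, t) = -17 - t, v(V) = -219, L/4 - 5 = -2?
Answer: 657/40817 ≈ 0.016096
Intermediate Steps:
L = 12 (L = 20 + 4*(-2) = 20 - 8 = 12)
F = 2/9 (F = 2/3 - ((-3 + 2) + 5)/9 = 2/3 - (-1 + 5)/9 = 2/3 - 1/9*4 = 2/3 - 4/9 = 2/9 ≈ 0.22222)
B(N, R) = -83/3 (B(N, R) = 9 + 3*(-(12 + 2/9)) = 9 + 3*(-1*110/9) = 9 + 3*(-110/9) = 9 - 110/3 = -83/3)
1/(B(-195, 184)/v(115) + A(-124, -79)) = 1/(-83/3/(-219) + (-17 - 1*(-79))) = 1/(-83/3*(-1/219) + (-17 + 79)) = 1/(83/657 + 62) = 1/(40817/657) = 657/40817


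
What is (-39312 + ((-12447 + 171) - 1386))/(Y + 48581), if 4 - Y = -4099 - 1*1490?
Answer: -8829/9029 ≈ -0.97785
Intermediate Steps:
Y = 5593 (Y = 4 - (-4099 - 1*1490) = 4 - (-4099 - 1490) = 4 - 1*(-5589) = 4 + 5589 = 5593)
(-39312 + ((-12447 + 171) - 1386))/(Y + 48581) = (-39312 + ((-12447 + 171) - 1386))/(5593 + 48581) = (-39312 + (-12276 - 1386))/54174 = (-39312 - 13662)*(1/54174) = -52974*1/54174 = -8829/9029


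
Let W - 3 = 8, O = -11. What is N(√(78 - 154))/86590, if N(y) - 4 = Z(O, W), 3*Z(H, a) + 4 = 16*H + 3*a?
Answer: -9/17318 ≈ -0.00051969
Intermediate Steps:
W = 11 (W = 3 + 8 = 11)
Z(H, a) = -4/3 + a + 16*H/3 (Z(H, a) = -4/3 + (16*H + 3*a)/3 = -4/3 + (3*a + 16*H)/3 = -4/3 + (a + 16*H/3) = -4/3 + a + 16*H/3)
N(y) = -45 (N(y) = 4 + (-4/3 + 11 + (16/3)*(-11)) = 4 + (-4/3 + 11 - 176/3) = 4 - 49 = -45)
N(√(78 - 154))/86590 = -45/86590 = -45*1/86590 = -9/17318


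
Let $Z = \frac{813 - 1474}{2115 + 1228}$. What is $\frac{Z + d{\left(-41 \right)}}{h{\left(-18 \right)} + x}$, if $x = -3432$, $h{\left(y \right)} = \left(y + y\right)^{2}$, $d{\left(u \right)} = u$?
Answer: $\frac{11477}{595054} \approx 0.019287$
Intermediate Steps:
$h{\left(y \right)} = 4 y^{2}$ ($h{\left(y \right)} = \left(2 y\right)^{2} = 4 y^{2}$)
$Z = - \frac{661}{3343} \approx -0.19773$
$\frac{Z + d{\left(-41 \right)}}{h{\left(-18 \right)} + x} = \frac{- \frac{661}{3343} - 41}{4 \left(-18\right)^{2} - 3432} = - \frac{137724}{3343 \left(4 \cdot 324 - 3432\right)} = - \frac{137724}{3343 \left(1296 - 3432\right)} = - \frac{137724}{3343 \left(-2136\right)} = \left(- \frac{137724}{3343}\right) \left(- \frac{1}{2136}\right) = \frac{11477}{595054}$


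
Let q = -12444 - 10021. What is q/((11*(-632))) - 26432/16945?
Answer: 196914161/117801640 ≈ 1.6716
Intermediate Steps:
q = -22465
q/((11*(-632))) - 26432/16945 = -22465/(11*(-632)) - 26432/16945 = -22465/(-6952) - 26432*1/16945 = -22465*(-1/6952) - 26432/16945 = 22465/6952 - 26432/16945 = 196914161/117801640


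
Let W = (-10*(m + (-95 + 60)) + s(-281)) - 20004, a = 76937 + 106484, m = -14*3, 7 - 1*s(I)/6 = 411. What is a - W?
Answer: 205079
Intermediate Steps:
s(I) = -2424 (s(I) = 42 - 6*411 = 42 - 2466 = -2424)
m = -42
a = 183421
W = -21658 (W = (-10*(-42 + (-95 + 60)) - 2424) - 20004 = (-10*(-42 - 35) - 2424) - 20004 = (-10*(-77) - 2424) - 20004 = (770 - 2424) - 20004 = -1654 - 20004 = -21658)
a - W = 183421 - 1*(-21658) = 183421 + 21658 = 205079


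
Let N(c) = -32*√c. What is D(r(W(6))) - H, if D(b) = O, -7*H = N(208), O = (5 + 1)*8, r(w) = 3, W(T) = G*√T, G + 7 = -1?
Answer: 48 - 128*√13/7 ≈ -17.930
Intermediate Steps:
G = -8 (G = -7 - 1 = -8)
W(T) = -8*√T
O = 48 (O = 6*8 = 48)
H = 128*√13/7 (H = -(-32)*√208/7 = -(-32)*4*√13/7 = -(-128)*√13/7 = 128*√13/7 ≈ 65.930)
D(b) = 48
D(r(W(6))) - H = 48 - 128*√13/7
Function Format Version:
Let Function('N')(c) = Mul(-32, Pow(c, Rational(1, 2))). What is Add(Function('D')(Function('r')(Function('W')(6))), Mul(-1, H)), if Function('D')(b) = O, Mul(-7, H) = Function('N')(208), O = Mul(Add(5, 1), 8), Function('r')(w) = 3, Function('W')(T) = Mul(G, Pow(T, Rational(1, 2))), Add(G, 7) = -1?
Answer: Add(48, Mul(Rational(-128, 7), Pow(13, Rational(1, 2)))) ≈ -17.930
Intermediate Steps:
G = -8 (G = Add(-7, -1) = -8)
Function('W')(T) = Mul(-8, Pow(T, Rational(1, 2)))
O = 48 (O = Mul(6, 8) = 48)
H = Mul(Rational(128, 7), Pow(13, Rational(1, 2))) (H = Mul(Rational(-1, 7), Mul(-32, Pow(208, Rational(1, 2)))) = Mul(Rational(-1, 7), Mul(-32, Mul(4, Pow(13, Rational(1, 2))))) = Mul(Rational(-1, 7), Mul(-128, Pow(13, Rational(1, 2)))) = Mul(Rational(128, 7), Pow(13, Rational(1, 2))) ≈ 65.930)
Function('D')(b) = 48
Add(Function('D')(Function('r')(Function('W')(6))), Mul(-1, H)) = Add(48, Mul(-1, Mul(Rational(128, 7), Pow(13, Rational(1, 2))))) = Add(48, Mul(Rational(-128, 7), Pow(13, Rational(1, 2))))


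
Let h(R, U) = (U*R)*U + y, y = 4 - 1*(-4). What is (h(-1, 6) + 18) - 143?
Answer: -153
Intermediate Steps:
y = 8 (y = 4 + 4 = 8)
h(R, U) = 8 + R*U² (h(R, U) = (U*R)*U + 8 = (R*U)*U + 8 = R*U² + 8 = 8 + R*U²)
(h(-1, 6) + 18) - 143 = ((8 - 1*6²) + 18) - 143 = ((8 - 1*36) + 18) - 143 = ((8 - 36) + 18) - 143 = (-28 + 18) - 143 = -10 - 143 = -153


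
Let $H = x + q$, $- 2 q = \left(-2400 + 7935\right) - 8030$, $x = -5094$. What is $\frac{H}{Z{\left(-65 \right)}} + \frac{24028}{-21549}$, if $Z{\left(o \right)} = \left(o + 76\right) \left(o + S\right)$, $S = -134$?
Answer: $\frac{5507443}{8576502} \approx 0.64215$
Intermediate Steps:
$Z{\left(o \right)} = \left(-134 + o\right) \left(76 + o\right)$ ($Z{\left(o \right)} = \left(o + 76\right) \left(o - 134\right) = \left(76 + o\right) \left(-134 + o\right) = \left(-134 + o\right) \left(76 + o\right)$)
$q = \frac{2495}{2}$ ($q = - \frac{\left(-2400 + 7935\right) - 8030}{2} = - \frac{5535 - 8030}{2} = \left(- \frac{1}{2}\right) \left(-2495\right) = \frac{2495}{2} \approx 1247.5$)
$H = - \frac{7693}{2}$ ($H = -5094 + \frac{2495}{2} = - \frac{7693}{2} \approx -3846.5$)
$\frac{H}{Z{\left(-65 \right)}} + \frac{24028}{-21549} = - \frac{7693}{2 \left(-10184 + \left(-65\right)^{2} - -3770\right)} + \frac{24028}{-21549} = - \frac{7693}{2 \left(-10184 + 4225 + 3770\right)} + 24028 \left(- \frac{1}{21549}\right) = - \frac{7693}{2 \left(-2189\right)} - \frac{24028}{21549} = \left(- \frac{7693}{2}\right) \left(- \frac{1}{2189}\right) - \frac{24028}{21549} = \frac{7693}{4378} - \frac{24028}{21549} = \frac{5507443}{8576502}$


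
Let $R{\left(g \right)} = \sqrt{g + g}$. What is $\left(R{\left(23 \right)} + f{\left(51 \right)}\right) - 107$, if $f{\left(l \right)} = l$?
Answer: $-56 + \sqrt{46} \approx -49.218$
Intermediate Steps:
$R{\left(g \right)} = \sqrt{2} \sqrt{g}$ ($R{\left(g \right)} = \sqrt{2 g} = \sqrt{2} \sqrt{g}$)
$\left(R{\left(23 \right)} + f{\left(51 \right)}\right) - 107 = \left(\sqrt{2} \sqrt{23} + 51\right) - 107 = \left(\sqrt{46} + 51\right) - 107 = \left(51 + \sqrt{46}\right) - 107 = -56 + \sqrt{46}$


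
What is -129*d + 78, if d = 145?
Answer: -18627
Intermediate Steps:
-129*d + 78 = -129*145 + 78 = -18705 + 78 = -18627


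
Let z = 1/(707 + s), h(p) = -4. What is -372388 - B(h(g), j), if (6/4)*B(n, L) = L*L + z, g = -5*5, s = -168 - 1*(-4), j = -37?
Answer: -608106788/1629 ≈ -3.7330e+5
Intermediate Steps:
s = -164 (s = -168 + 4 = -164)
g = -25
z = 1/543 (z = 1/(707 - 164) = 1/543 ≈ 0.0018416)
B(n, L) = 2/1629 + 2*L²/3 (B(n, L) = 2*(L*L + 1/543)/3 = 2*(L² + 1/543)/3 = 2*(1/543 + L²)/3 = 2/1629 + 2*L²/3)
-372388 - B(h(g), j) = -372388 - (2/1629 + (⅔)*(-37)²) = -372388 - (2/1629 + (⅔)*1369) = -372388 - (2/1629 + 2738/3) = -372388 - 1*1486736/1629 = -372388 - 1486736/1629 = -608106788/1629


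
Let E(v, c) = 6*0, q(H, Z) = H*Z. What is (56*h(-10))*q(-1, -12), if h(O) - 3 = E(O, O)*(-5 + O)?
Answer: 2016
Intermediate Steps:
E(v, c) = 0
h(O) = 3 (h(O) = 3 + 0*(-5 + O) = 3 + 0 = 3)
(56*h(-10))*q(-1, -12) = (56*3)*(-1*(-12)) = 168*12 = 2016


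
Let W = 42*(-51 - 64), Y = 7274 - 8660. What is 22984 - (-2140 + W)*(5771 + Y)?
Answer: 30586434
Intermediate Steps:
Y = -1386
W = -4830 (W = 42*(-115) = -4830)
22984 - (-2140 + W)*(5771 + Y) = 22984 - (-2140 - 4830)*(5771 - 1386) = 22984 - (-6970)*4385 = 22984 - 1*(-30563450) = 22984 + 30563450 = 30586434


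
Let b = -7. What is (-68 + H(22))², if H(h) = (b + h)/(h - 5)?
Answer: 1301881/289 ≈ 4504.8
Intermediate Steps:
H(h) = (-7 + h)/(-5 + h) (H(h) = (-7 + h)/(h - 5) = (-7 + h)/(-5 + h))
(-68 + H(22))² = (-68 + (-7 + 22)/(-5 + 22))² = (-68 + 15/17)² = (-1141/17)² = 1301881/289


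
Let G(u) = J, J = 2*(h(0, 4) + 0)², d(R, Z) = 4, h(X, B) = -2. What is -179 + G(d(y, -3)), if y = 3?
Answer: -171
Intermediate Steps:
J = 8 (J = 2*(-2 + 0)² = 2*(-2)² = 2*4 = 8)
G(u) = 8
-179 + G(d(y, -3)) = -179 + 8 = -171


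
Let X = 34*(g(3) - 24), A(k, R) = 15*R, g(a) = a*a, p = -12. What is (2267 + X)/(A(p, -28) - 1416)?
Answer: -1757/1836 ≈ -0.95697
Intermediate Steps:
g(a) = a**2
X = -510 (X = 34*(3**2 - 24) = 34*(9 - 24) = 34*(-15) = -510)
(2267 + X)/(A(p, -28) - 1416) = (2267 - 510)/(15*(-28) - 1416) = 1757/(-420 - 1416) = 1757/(-1836) = 1757*(-1/1836) = -1757/1836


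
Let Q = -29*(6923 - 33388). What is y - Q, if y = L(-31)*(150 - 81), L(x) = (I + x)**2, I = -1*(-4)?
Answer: -717184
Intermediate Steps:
I = 4
L(x) = (4 + x)**2
y = 50301 (y = (4 - 31)**2*(150 - 81) = (-27)**2*69 = 729*69 = 50301)
Q = 767485 (Q = -29*(-26465) = 767485)
y - Q = 50301 - 1*767485 = 50301 - 767485 = -717184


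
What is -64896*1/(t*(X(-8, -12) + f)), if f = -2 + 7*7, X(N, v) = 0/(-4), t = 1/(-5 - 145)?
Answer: 9734400/47 ≈ 2.0712e+5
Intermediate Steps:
t = -1/150 (t = 1/(-150) = -1/150 ≈ -0.0066667)
X(N, v) = 0 (X(N, v) = 0*(-¼) = 0)
f = 47 (f = -2 + 49 = 47)
-64896*1/(t*(X(-8, -12) + f)) = -64896*(-150/(0 + 47)) = -64896/(47*(-1/150)) = -64896/(-47/150) = -64896*(-150/47) = 9734400/47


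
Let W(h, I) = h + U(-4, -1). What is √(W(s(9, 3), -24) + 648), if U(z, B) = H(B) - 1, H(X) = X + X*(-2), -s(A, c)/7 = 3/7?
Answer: √645 ≈ 25.397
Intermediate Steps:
s(A, c) = -3 (s(A, c) = -21/7 = -7*3/7 = -3)
H(X) = -X (H(X) = X - 2*X = -X)
U(z, B) = -1 - B (U(z, B) = -B - 1 = -1 - B)
W(h, I) = h (W(h, I) = h + (-1 - 1*(-1)) = h + (-1 + 1) = h + 0 = h)
√(W(s(9, 3), -24) + 648) = √(-3 + 648) = √645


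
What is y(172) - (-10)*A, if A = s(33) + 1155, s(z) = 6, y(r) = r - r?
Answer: 11610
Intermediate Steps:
y(r) = 0
A = 1161 (A = 6 + 1155 = 1161)
y(172) - (-10)*A = 0 - (-10)*1161 = 0 - 1*(-11610) = 0 + 11610 = 11610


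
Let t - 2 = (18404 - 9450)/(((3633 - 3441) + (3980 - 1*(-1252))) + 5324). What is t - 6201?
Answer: -33308949/5374 ≈ -6198.2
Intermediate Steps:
t = 15225/5374 (t = 2 + (18404 - 9450)/(((3633 - 3441) + (3980 - 1*(-1252))) + 5324) = 2 + 8954/((192 + (3980 + 1252)) + 5324) = 2 + 8954/((192 + 5232) + 5324) = 2 + 8954/(5424 + 5324) = 2 + 8954/10748 = 2 + 8954*(1/10748) = 2 + 4477/5374 = 15225/5374 ≈ 2.8331)
t - 6201 = 15225/5374 - 6201 = -33308949/5374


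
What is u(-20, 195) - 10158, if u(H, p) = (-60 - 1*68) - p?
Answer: -10481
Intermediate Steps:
u(H, p) = -128 - p (u(H, p) = (-60 - 68) - p = -128 - p)
u(-20, 195) - 10158 = (-128 - 1*195) - 10158 = (-128 - 195) - 10158 = -323 - 10158 = -10481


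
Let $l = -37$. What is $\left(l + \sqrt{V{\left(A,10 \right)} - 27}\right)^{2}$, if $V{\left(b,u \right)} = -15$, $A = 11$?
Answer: $\left(37 - i \sqrt{42}\right)^{2} \approx 1327.0 - 479.57 i$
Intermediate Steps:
$\left(l + \sqrt{V{\left(A,10 \right)} - 27}\right)^{2} = \left(-37 + \sqrt{-15 - 27}\right)^{2} = \left(-37 + \sqrt{-42}\right)^{2} = \left(-37 + i \sqrt{42}\right)^{2}$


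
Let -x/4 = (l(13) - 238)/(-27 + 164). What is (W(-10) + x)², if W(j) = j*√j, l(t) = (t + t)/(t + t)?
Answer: -17870296/18769 - 18960*I*√10/137 ≈ -952.12 - 437.64*I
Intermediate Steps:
l(t) = 1 (l(t) = (2*t)/((2*t)) = (2*t)*(1/(2*t)) = 1)
x = 948/137 (x = -4*(1 - 238)/(-27 + 164) = -(-948)/137 = -4*(-237/137) = 948/137 ≈ 6.9197)
W(j) = j^(3/2)
(W(-10) + x)² = ((-10)^(3/2) + 948/137)² = (-10*I*√10 + 948/137)² = (948/137 - 10*I*√10)²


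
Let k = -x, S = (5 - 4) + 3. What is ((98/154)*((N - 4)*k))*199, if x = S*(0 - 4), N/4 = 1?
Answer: 0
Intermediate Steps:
N = 4 (N = 4*1 = 4)
S = 4 (S = 1 + 3 = 4)
x = -16 (x = 4*(0 - 4) = 4*(-4) = -16)
k = 16 (k = -1*(-16) = 16)
((98/154)*((N - 4)*k))*199 = ((98/154)*((4 - 4)*16))*199 = ((98*(1/154))*(0*16))*199 = ((7/11)*0)*199 = 0*199 = 0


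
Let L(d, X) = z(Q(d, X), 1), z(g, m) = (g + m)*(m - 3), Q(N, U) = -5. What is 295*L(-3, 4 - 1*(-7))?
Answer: 2360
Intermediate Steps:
z(g, m) = (-3 + m)*(g + m) (z(g, m) = (g + m)*(-3 + m) = (-3 + m)*(g + m))
L(d, X) = 8 (L(d, X) = 1² - 3*(-5) - 3*1 - 5*1 = 1 + 15 - 3 - 5 = 8)
295*L(-3, 4 - 1*(-7)) = 295*8 = 2360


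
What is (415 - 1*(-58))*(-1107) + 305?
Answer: -523306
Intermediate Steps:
(415 - 1*(-58))*(-1107) + 305 = (415 + 58)*(-1107) + 305 = 473*(-1107) + 305 = -523611 + 305 = -523306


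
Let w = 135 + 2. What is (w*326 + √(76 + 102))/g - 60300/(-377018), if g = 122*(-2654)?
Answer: 671509621/30518476046 - √178/323788 ≈ 0.021962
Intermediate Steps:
g = -323788
w = 137
(w*326 + √(76 + 102))/g - 60300/(-377018) = (137*326 + √(76 + 102))/(-323788) - 60300/(-377018) = (44662 + √178)*(-1/323788) - 60300*(-1/377018) = (-22331/161894 - √178/323788) + 30150/188509 = 671509621/30518476046 - √178/323788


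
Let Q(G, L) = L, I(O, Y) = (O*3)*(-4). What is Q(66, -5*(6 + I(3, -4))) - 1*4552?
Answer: -4402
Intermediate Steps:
I(O, Y) = -12*O (I(O, Y) = (3*O)*(-4) = -12*O)
Q(66, -5*(6 + I(3, -4))) - 1*4552 = -5*(6 - 12*3) - 1*4552 = -5*(6 - 36) - 4552 = -5*(-30) - 4552 = 150 - 4552 = -4402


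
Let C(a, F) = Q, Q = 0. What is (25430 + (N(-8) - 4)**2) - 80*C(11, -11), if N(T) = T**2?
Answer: 29030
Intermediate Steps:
C(a, F) = 0
(25430 + (N(-8) - 4)**2) - 80*C(11, -11) = (25430 + ((-8)**2 - 4)**2) - 80*0 = (25430 + (64 - 4)**2) + 0 = (25430 + 60**2) + 0 = (25430 + 3600) + 0 = 29030 + 0 = 29030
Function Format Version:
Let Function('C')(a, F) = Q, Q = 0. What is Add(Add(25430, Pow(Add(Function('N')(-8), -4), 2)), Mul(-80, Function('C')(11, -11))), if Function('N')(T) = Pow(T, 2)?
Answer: 29030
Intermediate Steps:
Function('C')(a, F) = 0
Add(Add(25430, Pow(Add(Function('N')(-8), -4), 2)), Mul(-80, Function('C')(11, -11))) = Add(Add(25430, Pow(Add(Pow(-8, 2), -4), 2)), Mul(-80, 0)) = Add(Add(25430, Pow(Add(64, -4), 2)), 0) = Add(Add(25430, Pow(60, 2)), 0) = Add(Add(25430, 3600), 0) = Add(29030, 0) = 29030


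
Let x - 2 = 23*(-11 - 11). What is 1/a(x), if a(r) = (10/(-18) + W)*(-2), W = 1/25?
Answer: 225/232 ≈ 0.96983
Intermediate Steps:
x = -504 (x = 2 + 23*(-11 - 11) = 2 + 23*(-22) = 2 - 506 = -504)
W = 1/25 ≈ 0.040000
a(r) = 232/225 (a(r) = (10/(-18) + 1/25)*(-2) = (10*(-1/18) + 1/25)*(-2) = (-5/9 + 1/25)*(-2) = -116/225*(-2) = 232/225)
1/a(x) = 1/(232/225) = 225/232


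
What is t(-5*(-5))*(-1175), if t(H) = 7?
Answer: -8225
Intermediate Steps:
t(-5*(-5))*(-1175) = 7*(-1175) = -8225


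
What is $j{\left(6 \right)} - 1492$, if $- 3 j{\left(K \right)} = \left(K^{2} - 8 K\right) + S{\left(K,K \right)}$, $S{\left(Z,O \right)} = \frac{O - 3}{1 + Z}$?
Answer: $- \frac{10417}{7} \approx -1488.1$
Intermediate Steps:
$S{\left(Z,O \right)} = \frac{-3 + O}{1 + Z}$
$j{\left(K \right)} = - \frac{K^{2}}{3} + \frac{8 K}{3} - \frac{-3 + K}{3 \left(1 + K\right)}$ ($j{\left(K \right)} = - \frac{\left(K^{2} - 8 K\right) + \frac{-3 + K}{1 + K}}{3} = - \frac{K^{2} - 8 K + \frac{-3 + K}{1 + K}}{3} = - \frac{K^{2}}{3} + \frac{8 K}{3} - \frac{-3 + K}{3 \left(1 + K\right)}$)
$j{\left(6 \right)} - 1492 = \frac{3 - 6 + 6 \left(1 + 6\right) \left(8 - 6\right)}{3 \left(1 + 6\right)} - 1492 = \frac{3 - 6 + 6 \cdot 7 \left(8 - 6\right)}{3 \cdot 7} - 1492 = \frac{1}{3} \cdot \frac{1}{7} \left(3 - 6 + 6 \cdot 7 \cdot 2\right) - 1492 = \frac{1}{3} \cdot \frac{1}{7} \left(3 - 6 + 84\right) - 1492 = \frac{1}{3} \cdot \frac{1}{7} \cdot 81 - 1492 = \frac{27}{7} - 1492 = - \frac{10417}{7}$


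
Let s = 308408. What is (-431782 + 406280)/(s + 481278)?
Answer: -12751/394843 ≈ -0.032294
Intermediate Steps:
(-431782 + 406280)/(s + 481278) = (-431782 + 406280)/(308408 + 481278) = -25502/789686 = -25502*1/789686 = -12751/394843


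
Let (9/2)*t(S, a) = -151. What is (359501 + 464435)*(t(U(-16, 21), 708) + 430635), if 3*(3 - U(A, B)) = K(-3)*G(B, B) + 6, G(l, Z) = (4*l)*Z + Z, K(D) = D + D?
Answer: 3193092285568/9 ≈ 3.5479e+11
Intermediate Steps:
K(D) = 2*D
G(l, Z) = Z + 4*Z*l (G(l, Z) = 4*Z*l + Z = Z + 4*Z*l)
U(A, B) = 1 + 2*B*(1 + 4*B) (U(A, B) = 3 - ((2*(-3))*(B*(1 + 4*B)) + 6)/3 = 3 - (-6*B*(1 + 4*B) + 6)/3 = 3 - (6 - 6*B*(1 + 4*B))/3 = 3 + (-2 + 2*B*(1 + 4*B)) = 1 + 2*B*(1 + 4*B))
t(S, a) = -302/9 (t(S, a) = (2/9)*(-151) = -302/9)
(359501 + 464435)*(t(U(-16, 21), 708) + 430635) = (359501 + 464435)*(-302/9 + 430635) = 823936*(3875413/9) = 3193092285568/9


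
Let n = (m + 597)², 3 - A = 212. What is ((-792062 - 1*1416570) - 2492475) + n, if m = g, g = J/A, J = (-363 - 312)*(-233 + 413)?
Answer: -144698664338/43681 ≈ -3.3126e+6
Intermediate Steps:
A = -209 (A = 3 - 1*212 = 3 - 212 = -209)
J = -121500 (J = -675*180 = -121500)
g = 121500/209 (g = -121500/(-209) = -121500*(-1/209) = 121500/209 ≈ 581.34)
m = 121500/209 ≈ 581.34
n = 60650390529/43681 (n = (121500/209 + 597)² = (246273/209)² = 60650390529/43681 ≈ 1.3885e+6)
((-792062 - 1*1416570) - 2492475) + n = ((-792062 - 1*1416570) - 2492475) + 60650390529/43681 = ((-792062 - 1416570) - 2492475) + 60650390529/43681 = (-2208632 - 2492475) + 60650390529/43681 = -4701107 + 60650390529/43681 = -144698664338/43681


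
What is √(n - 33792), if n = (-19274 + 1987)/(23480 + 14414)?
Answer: I*√48524454408490/37894 ≈ 183.83*I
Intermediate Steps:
n = -17287/37894 ≈ -0.45619
√(n - 33792) = √(-17287/37894 - 33792) = √(-1280531335/37894) = I*√48524454408490/37894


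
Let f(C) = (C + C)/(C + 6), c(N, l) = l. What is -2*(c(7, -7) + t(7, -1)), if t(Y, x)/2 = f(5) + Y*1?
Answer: -194/11 ≈ -17.636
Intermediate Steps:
f(C) = 2*C/(6 + C) (f(C) = (2*C)/(6 + C) = 2*C/(6 + C))
t(Y, x) = 20/11 + 2*Y (t(Y, x) = 2*(2*5/(6 + 5) + Y*1) = 2*(2*5/11 + Y) = 2*(2*5*(1/11) + Y) = 2*(10/11 + Y) = 20/11 + 2*Y)
-2*(c(7, -7) + t(7, -1)) = -2*(-7 + (20/11 + 2*7)) = -2*(-7 + (20/11 + 14)) = -2*(-7 + 174/11) = -2*97/11 = -194/11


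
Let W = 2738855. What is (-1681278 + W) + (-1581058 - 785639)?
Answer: -1309120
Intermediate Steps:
(-1681278 + W) + (-1581058 - 785639) = (-1681278 + 2738855) + (-1581058 - 785639) = 1057577 - 2366697 = -1309120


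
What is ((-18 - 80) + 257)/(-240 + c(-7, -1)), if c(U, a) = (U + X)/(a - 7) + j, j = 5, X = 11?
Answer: -106/157 ≈ -0.67516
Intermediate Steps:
c(U, a) = 5 + (11 + U)/(-7 + a) (c(U, a) = (U + 11)/(a - 7) + 5 = (11 + U)/(-7 + a) + 5 = 5 + (11 + U)/(-7 + a))
((-18 - 80) + 257)/(-240 + c(-7, -1)) = ((-18 - 80) + 257)/(-240 + (-24 - 7 + 5*(-1))/(-7 - 1)) = (-98 + 257)/(-240 + (-24 - 7 - 5)/(-8)) = 159/(-240 - 1/8*(-36)) = 159/(-240 + 9/2) = 159/(-471/2) = 159*(-2/471) = -106/157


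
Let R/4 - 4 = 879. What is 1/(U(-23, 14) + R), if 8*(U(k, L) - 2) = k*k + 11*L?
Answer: 8/28955 ≈ 0.00027629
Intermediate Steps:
R = 3532 (R = 16 + 4*879 = 16 + 3516 = 3532)
U(k, L) = 2 + k**2/8 + 11*L/8 (U(k, L) = 2 + (k*k + 11*L)/8 = 2 + (k**2 + 11*L)/8 = 2 + (k**2/8 + 11*L/8) = 2 + k**2/8 + 11*L/8)
1/(U(-23, 14) + R) = 1/((2 + (1/8)*(-23)**2 + (11/8)*14) + 3532) = 1/((2 + (1/8)*529 + 77/4) + 3532) = 1/((2 + 529/8 + 77/4) + 3532) = 1/(699/8 + 3532) = 1/(28955/8) = 8/28955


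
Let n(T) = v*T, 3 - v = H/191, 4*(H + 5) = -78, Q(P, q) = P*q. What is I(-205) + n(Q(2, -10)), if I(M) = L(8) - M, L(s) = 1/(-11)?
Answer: 299064/2101 ≈ 142.34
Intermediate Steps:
H = -49/2 (H = -5 + (1/4)*(-78) = -5 - 39/2 = -49/2 ≈ -24.500)
L(s) = -1/11
v = 1195/382 (v = 3 - (-49)/(2*191) = 3 - 1*(-49/382) = 3 + 49/382 = 1195/382 ≈ 3.1283)
n(T) = 1195*T/382
I(M) = -1/11 - M
I(-205) + n(Q(2, -10)) = (-1/11 - 1*(-205)) + 1195*(2*(-10))/382 = (-1/11 + 205) + (1195/382)*(-20) = 2254/11 - 11950/191 = 299064/2101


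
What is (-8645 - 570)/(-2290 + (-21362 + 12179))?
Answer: 9215/11473 ≈ 0.80319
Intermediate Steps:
(-8645 - 570)/(-2290 + (-21362 + 12179)) = -9215/(-2290 - 9183) = -9215/(-11473) = -9215*(-1/11473) = 9215/11473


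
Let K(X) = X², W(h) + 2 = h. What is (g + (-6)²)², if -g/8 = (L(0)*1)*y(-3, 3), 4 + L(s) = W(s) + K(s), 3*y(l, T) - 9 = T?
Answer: 51984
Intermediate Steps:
W(h) = -2 + h
y(l, T) = 3 + T/3
L(s) = -6 + s + s² (L(s) = -4 + ((-2 + s) + s²) = -4 + (-2 + s + s²) = -6 + s + s²)
g = 192 (g = -8*(-6 + 0 + 0²)*1*(3 + (⅓)*3) = -8*(-6 + 0 + 0)*1*(3 + 1) = -8*(-6*1)*4 = -(-48)*4 = -8*(-24) = 192)
(g + (-6)²)² = (192 + (-6)²)² = (192 + 36)² = 228² = 51984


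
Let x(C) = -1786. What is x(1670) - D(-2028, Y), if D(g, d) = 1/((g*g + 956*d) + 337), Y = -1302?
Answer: -5122978475/2868409 ≈ -1786.0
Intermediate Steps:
D(g, d) = 1/(337 + g² + 956*d) (D(g, d) = 1/((g² + 956*d) + 337) = 1/(337 + g² + 956*d))
x(1670) - D(-2028, Y) = -1786 - 1/(337 + (-2028)² + 956*(-1302)) = -1786 - 1/(337 + 4112784 - 1244712) = -1786 - 1/2868409 = -5122978475/2868409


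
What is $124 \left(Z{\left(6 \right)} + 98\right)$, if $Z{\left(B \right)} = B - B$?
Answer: $12152$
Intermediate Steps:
$Z{\left(B \right)} = 0$
$124 \left(Z{\left(6 \right)} + 98\right) = 124 \left(0 + 98\right) = 124 \cdot 98 = 12152$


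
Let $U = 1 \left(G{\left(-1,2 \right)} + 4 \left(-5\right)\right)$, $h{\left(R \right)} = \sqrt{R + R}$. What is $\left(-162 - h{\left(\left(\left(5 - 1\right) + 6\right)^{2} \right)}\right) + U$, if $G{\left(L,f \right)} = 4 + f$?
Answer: $-176 - 10 \sqrt{2} \approx -190.14$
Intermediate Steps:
$h{\left(R \right)} = \sqrt{2} \sqrt{R}$ ($h{\left(R \right)} = \sqrt{2 R} = \sqrt{2} \sqrt{R}$)
$U = -14$ ($U = 1 \left(\left(4 + 2\right) + 4 \left(-5\right)\right) = 1 \left(6 - 20\right) = 1 \left(-14\right) = -14$)
$\left(-162 - h{\left(\left(\left(5 - 1\right) + 6\right)^{2} \right)}\right) + U = \left(-162 - \sqrt{2} \sqrt{\left(\left(5 - 1\right) + 6\right)^{2}}\right) - 14 = \left(-162 - \sqrt{2} \sqrt{\left(4 + 6\right)^{2}}\right) - 14 = \left(-162 - \sqrt{2} \sqrt{10^{2}}\right) - 14 = \left(-162 - \sqrt{2} \sqrt{100}\right) - 14 = \left(-162 - \sqrt{2} \cdot 10\right) - 14 = \left(-162 - 10 \sqrt{2}\right) - 14 = -176 - 10 \sqrt{2}$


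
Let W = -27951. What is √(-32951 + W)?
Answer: I*√60902 ≈ 246.78*I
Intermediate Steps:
√(-32951 + W) = √(-32951 - 27951) = √(-60902) = I*√60902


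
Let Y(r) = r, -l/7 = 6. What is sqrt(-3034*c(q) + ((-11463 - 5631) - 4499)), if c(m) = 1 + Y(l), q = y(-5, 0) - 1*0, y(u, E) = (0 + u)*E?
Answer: sqrt(102801) ≈ 320.63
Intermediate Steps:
l = -42 (l = -7*6 = -42)
y(u, E) = E*u (y(u, E) = u*E = E*u)
q = 0 (q = 0*(-5) - 1*0 = 0 + 0 = 0)
c(m) = -41 (c(m) = 1 - 42 = -41)
sqrt(-3034*c(q) + ((-11463 - 5631) - 4499)) = sqrt(-3034*(-41) + ((-11463 - 5631) - 4499)) = sqrt(124394 + (-17094 - 4499)) = sqrt(124394 - 21593) = sqrt(102801)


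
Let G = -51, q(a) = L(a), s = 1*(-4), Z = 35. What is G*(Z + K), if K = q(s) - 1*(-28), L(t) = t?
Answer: -3009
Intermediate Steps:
s = -4
q(a) = a
K = 24 (K = -4 - 1*(-28) = -4 + 28 = 24)
G*(Z + K) = -51*(35 + 24) = -51*59 = -3009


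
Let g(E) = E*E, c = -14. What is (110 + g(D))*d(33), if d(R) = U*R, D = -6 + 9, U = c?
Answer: -54978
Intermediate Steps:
U = -14
D = 3
g(E) = E²
d(R) = -14*R
(110 + g(D))*d(33) = (110 + 3²)*(-14*33) = (110 + 9)*(-462) = 119*(-462) = -54978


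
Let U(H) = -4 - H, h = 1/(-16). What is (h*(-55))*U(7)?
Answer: -605/16 ≈ -37.813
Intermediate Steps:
h = -1/16 ≈ -0.062500
(h*(-55))*U(7) = (-1/16*(-55))*(-4 - 1*7) = 55*(-4 - 7)/16 = (55/16)*(-11) = -605/16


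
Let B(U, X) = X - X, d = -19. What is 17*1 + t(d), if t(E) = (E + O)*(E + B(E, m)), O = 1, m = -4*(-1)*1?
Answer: 359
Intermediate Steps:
m = 4 (m = 4*1 = 4)
B(U, X) = 0
t(E) = E*(1 + E) (t(E) = (E + 1)*(E + 0) = (1 + E)*E = E*(1 + E))
17*1 + t(d) = 17*1 - 19*(1 - 19) = 17 - 19*(-18) = 17 + 342 = 359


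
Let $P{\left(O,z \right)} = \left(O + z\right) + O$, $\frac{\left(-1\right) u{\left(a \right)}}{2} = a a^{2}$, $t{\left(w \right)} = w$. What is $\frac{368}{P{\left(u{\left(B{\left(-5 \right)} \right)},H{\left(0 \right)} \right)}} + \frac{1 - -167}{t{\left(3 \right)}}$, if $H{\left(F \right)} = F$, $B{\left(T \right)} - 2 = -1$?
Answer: $-36$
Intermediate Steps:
$B{\left(T \right)} = 1$ ($B{\left(T \right)} = 2 - 1 = 1$)
$u{\left(a \right)} = - 2 a^{3}$ ($u{\left(a \right)} = - 2 a a^{2} = - 2 a^{3}$)
$P{\left(O,z \right)} = z + 2 O$
$\frac{368}{P{\left(u{\left(B{\left(-5 \right)} \right)},H{\left(0 \right)} \right)}} + \frac{1 - -167}{t{\left(3 \right)}} = \frac{368}{0 + 2 \left(- 2 \cdot 1^{3}\right)} + \frac{1 - -167}{3} = \frac{368}{0 + 2 \left(\left(-2\right) 1\right)} + \left(1 + 167\right) \frac{1}{3} = \frac{368}{0 + 2 \left(-2\right)} + 168 \cdot \frac{1}{3} = \frac{368}{0 - 4} + 56 = \frac{368}{-4} + 56 = 368 \left(- \frac{1}{4}\right) + 56 = -92 + 56 = -36$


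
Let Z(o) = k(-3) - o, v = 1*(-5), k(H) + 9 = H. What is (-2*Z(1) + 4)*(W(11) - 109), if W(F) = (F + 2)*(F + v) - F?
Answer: -1260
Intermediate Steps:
k(H) = -9 + H
v = -5
Z(o) = -12 - o (Z(o) = (-9 - 3) - o = -12 - o)
W(F) = -F + (-5 + F)*(2 + F) (W(F) = (F + 2)*(F - 5) - F = (2 + F)*(-5 + F) - F = (-5 + F)*(2 + F) - F = -F + (-5 + F)*(2 + F))
(-2*Z(1) + 4)*(W(11) - 109) = (-2*(-12 - 1*1) + 4)*((-10 + 11² - 4*11) - 109) = (-2*(-12 - 1) + 4)*((-10 + 121 - 44) - 109) = (-2*(-13) + 4)*(67 - 109) = (26 + 4)*(-42) = 30*(-42) = -1260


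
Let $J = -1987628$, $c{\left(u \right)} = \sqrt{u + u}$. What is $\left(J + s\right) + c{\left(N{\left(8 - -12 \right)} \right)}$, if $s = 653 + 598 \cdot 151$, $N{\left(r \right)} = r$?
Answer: $-1896677 + 2 \sqrt{10} \approx -1.8967 \cdot 10^{6}$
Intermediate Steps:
$c{\left(u \right)} = \sqrt{2} \sqrt{u}$ ($c{\left(u \right)} = \sqrt{2 u} = \sqrt{2} \sqrt{u}$)
$s = 90951$ ($s = 653 + 90298 = 90951$)
$\left(J + s\right) + c{\left(N{\left(8 - -12 \right)} \right)} = \left(-1987628 + 90951\right) + \sqrt{2} \sqrt{8 - -12} = -1896677 + \sqrt{2} \sqrt{8 + 12} = -1896677 + \sqrt{2} \sqrt{20} = -1896677 + \sqrt{2} \cdot 2 \sqrt{5} = -1896677 + 2 \sqrt{10}$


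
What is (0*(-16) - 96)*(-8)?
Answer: 768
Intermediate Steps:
(0*(-16) - 96)*(-8) = (0 - 96)*(-8) = -96*(-8) = 768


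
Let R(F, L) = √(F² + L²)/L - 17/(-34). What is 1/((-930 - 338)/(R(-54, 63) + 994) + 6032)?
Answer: 146131694969/881280063978312 - 2219*√85/440640031989156 ≈ 0.00016582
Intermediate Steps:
R(F, L) = ½ + √(F² + L²)/L (R(F, L) = √(F² + L²)/L - 17*(-1/34) = √(F² + L²)/L + ½ = ½ + √(F² + L²)/L)
1/((-930 - 338)/(R(-54, 63) + 994) + 6032) = 1/((-930 - 338)/((√((-54)² + 63²) + (½)*63)/63 + 994) + 6032) = 1/(-1268/((√(2916 + 3969) + 63/2)/63 + 994) + 6032) = 1/(-1268/((√6885 + 63/2)/63 + 994) + 6032) = 1/(-1268/((9*√85 + 63/2)/63 + 994) + 6032) = 1/(-1268/((63/2 + 9*√85)/63 + 994) + 6032) = 1/(-1268/((½ + √85/7) + 994) + 6032) = 1/(-1268/(1989/2 + √85/7) + 6032) = 1/(6032 - 1268/(1989/2 + √85/7))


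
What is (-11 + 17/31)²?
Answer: 104976/961 ≈ 109.24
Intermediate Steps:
(-11 + 17/31)² = (-324/31)² = 104976/961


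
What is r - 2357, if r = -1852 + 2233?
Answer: -1976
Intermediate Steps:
r = 381
r - 2357 = 381 - 2357 = -1976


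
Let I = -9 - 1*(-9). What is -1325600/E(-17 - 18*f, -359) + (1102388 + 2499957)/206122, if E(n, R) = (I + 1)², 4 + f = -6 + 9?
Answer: -273231720855/206122 ≈ -1.3256e+6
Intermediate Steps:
I = 0 (I = -9 + 9 = 0)
f = -1 (f = -4 + (-6 + 9) = -4 + 3 = -1)
E(n, R) = 1 (E(n, R) = (0 + 1)² = 1² = 1)
-1325600/E(-17 - 18*f, -359) + (1102388 + 2499957)/206122 = -1325600/1 + (1102388 + 2499957)/206122 = -1325600*1 + 3602345*(1/206122) = -1325600 + 3602345/206122 = -273231720855/206122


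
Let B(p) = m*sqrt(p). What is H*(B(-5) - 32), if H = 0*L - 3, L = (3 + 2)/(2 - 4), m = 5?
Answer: 96 - 15*I*sqrt(5) ≈ 96.0 - 33.541*I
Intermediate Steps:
L = -5/2 (L = 5/(-2) = 5*(-1/2) = -5/2 ≈ -2.5000)
B(p) = 5*sqrt(p)
H = -3 (H = 0*(-5/2) - 3 = 0 - 3 = -3)
H*(B(-5) - 32) = -3*(5*sqrt(-5) - 32) = -3*(5*(I*sqrt(5)) - 32) = -3*(5*I*sqrt(5) - 32) = -3*(-32 + 5*I*sqrt(5)) = 96 - 15*I*sqrt(5)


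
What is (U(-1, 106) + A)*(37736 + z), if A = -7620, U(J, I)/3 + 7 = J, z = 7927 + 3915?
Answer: -378974232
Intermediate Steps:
z = 11842
U(J, I) = -21 + 3*J
(U(-1, 106) + A)*(37736 + z) = ((-21 + 3*(-1)) - 7620)*(37736 + 11842) = ((-21 - 3) - 7620)*49578 = (-24 - 7620)*49578 = -7644*49578 = -378974232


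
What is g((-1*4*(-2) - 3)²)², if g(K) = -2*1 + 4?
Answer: 4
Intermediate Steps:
g(K) = 2 (g(K) = -2 + 4 = 2)
g((-1*4*(-2) - 3)²)² = 2² = 4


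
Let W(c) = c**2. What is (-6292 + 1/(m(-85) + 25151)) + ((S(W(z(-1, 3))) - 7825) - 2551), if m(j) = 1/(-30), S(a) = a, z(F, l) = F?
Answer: -12575734813/754529 ≈ -16667.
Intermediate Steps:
m(j) = -1/30
(-6292 + 1/(m(-85) + 25151)) + ((S(W(z(-1, 3))) - 7825) - 2551) = (-6292 + 1/(-1/30 + 25151)) + (((-1)**2 - 7825) - 2551) = (-6292 + 1/(754529/30)) + ((1 - 7825) - 2551) = (-6292 + 30/754529) + (-7824 - 2551) = -4747496438/754529 - 10375 = -12575734813/754529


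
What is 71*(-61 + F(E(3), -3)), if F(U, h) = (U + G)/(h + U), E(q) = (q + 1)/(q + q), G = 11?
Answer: -4686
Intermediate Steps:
E(q) = (1 + q)/(2*q) (E(q) = (1 + q)/((2*q)) = (1 + q)*(1/(2*q)) = (1 + q)/(2*q))
F(U, h) = (11 + U)/(U + h) (F(U, h) = (U + 11)/(h + U) = (11 + U)/(U + h))
71*(-61 + F(E(3), -3)) = 71*(-61 + (11 + (½)*(1 + 3)/3)/((½)*(1 + 3)/3 - 3)) = 71*(-61 + (11 + (½)*(⅓)*4)/((½)*(⅓)*4 - 3)) = 71*(-61 + (11 + ⅔)/(⅔ - 3)) = 71*(-61 + (35/3)/(-7/3)) = 71*(-61 - 3/7*35/3) = 71*(-61 - 5) = 71*(-66) = -4686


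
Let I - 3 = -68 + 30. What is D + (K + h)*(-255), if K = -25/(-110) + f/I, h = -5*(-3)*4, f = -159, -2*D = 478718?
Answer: -39404809/154 ≈ -2.5588e+5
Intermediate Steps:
D = -239359 (D = -½*478718 = -239359)
I = -35 (I = 3 + (-68 + 30) = 3 - 38 = -35)
h = 60 (h = 15*4 = 60)
K = 3673/770 (K = -25/(-110) - 159/(-35) = -25*(-1/110) - 159*(-1/35) = 5/22 + 159/35 = 3673/770 ≈ 4.7701)
D + (K + h)*(-255) = -239359 + (3673/770 + 60)*(-255) = -239359 + (49873/770)*(-255) = -239359 - 2543523/154 = -39404809/154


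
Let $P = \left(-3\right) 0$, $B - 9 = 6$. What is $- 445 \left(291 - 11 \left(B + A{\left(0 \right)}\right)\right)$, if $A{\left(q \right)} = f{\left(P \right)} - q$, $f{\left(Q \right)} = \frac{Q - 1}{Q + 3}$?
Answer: $- \frac{173105}{3} \approx -57702.0$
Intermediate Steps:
$B = 15$ ($B = 9 + 6 = 15$)
$P = 0$
$f{\left(Q \right)} = \frac{-1 + Q}{3 + Q}$
$A{\left(q \right)} = - \frac{1}{3} - q$ ($A{\left(q \right)} = \frac{-1 + 0}{3 + 0} - q = \frac{1}{3} \left(-1\right) - q = - \frac{1}{3} - q$)
$- 445 \left(291 - 11 \left(B + A{\left(0 \right)}\right)\right) = - 445 \left(291 - 11 \left(15 - \frac{1}{3}\right)\right) = - 445 \left(291 - \frac{484}{3}\right) = \left(-445\right) \frac{389}{3} = - \frac{173105}{3}$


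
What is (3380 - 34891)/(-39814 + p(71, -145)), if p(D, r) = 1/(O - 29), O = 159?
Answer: 4096430/5175819 ≈ 0.79146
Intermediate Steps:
p(D, r) = 1/130 (p(D, r) = 1/(159 - 29) = 1/130)
(3380 - 34891)/(-39814 + p(71, -145)) = (3380 - 34891)/(-39814 + 1/130) = -31511/(-5175819/130) = -31511*(-130/5175819) = 4096430/5175819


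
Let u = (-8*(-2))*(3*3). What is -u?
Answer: -144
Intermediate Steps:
u = 144 (u = 16*9 = 144)
-u = -1*144 = -144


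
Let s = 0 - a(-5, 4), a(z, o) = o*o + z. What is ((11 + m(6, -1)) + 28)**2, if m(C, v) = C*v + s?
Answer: 484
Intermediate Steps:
a(z, o) = z + o**2 (a(z, o) = o**2 + z = z + o**2)
s = -11 (s = 0 - (-5 + 4**2) = 0 - (-5 + 16) = 0 - 1*11 = 0 - 11 = -11)
m(C, v) = -11 + C*v (m(C, v) = C*v - 11 = -11 + C*v)
((11 + m(6, -1)) + 28)**2 = ((11 + (-11 + 6*(-1))) + 28)**2 = ((11 + (-11 - 6)) + 28)**2 = ((11 - 17) + 28)**2 = (-6 + 28)**2 = 22**2 = 484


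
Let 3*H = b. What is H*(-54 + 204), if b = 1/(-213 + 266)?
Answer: 50/53 ≈ 0.94340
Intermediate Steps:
b = 1/53 ≈ 0.018868
H = 1/159 (H = (⅓)*(1/53) = 1/159 ≈ 0.0062893)
H*(-54 + 204) = (-54 + 204)/159 = (1/159)*150 = 50/53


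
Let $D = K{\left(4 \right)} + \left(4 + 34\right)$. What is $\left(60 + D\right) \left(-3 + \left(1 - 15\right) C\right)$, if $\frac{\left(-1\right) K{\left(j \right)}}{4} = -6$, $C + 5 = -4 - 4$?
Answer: $21838$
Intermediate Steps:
$C = -13$ ($C = -5 - 8 = -13$)
$K{\left(j \right)} = 24$ ($K{\left(j \right)} = \left(-4\right) \left(-6\right) = 24$)
$D = 62$ ($D = 24 + \left(4 + 34\right) = 24 + 38 = 62$)
$\left(60 + D\right) \left(-3 + \left(1 - 15\right) C\right) = \left(60 + 62\right) \left(-3 + \left(1 - 15\right) \left(-13\right)\right) = 122 \left(-3 + \left(1 - 15\right) \left(-13\right)\right) = 122 \left(-3 - -182\right) = 122 \left(-3 + 182\right) = 122 \cdot 179 = 21838$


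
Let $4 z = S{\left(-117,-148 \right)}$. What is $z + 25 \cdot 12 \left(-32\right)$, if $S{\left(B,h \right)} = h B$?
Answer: $-5271$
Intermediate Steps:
$S{\left(B,h \right)} = B h$
$z = 4329$ ($z = \frac{\left(-117\right) \left(-148\right)}{4} = \frac{1}{4} \cdot 17316 = 4329$)
$z + 25 \cdot 12 \left(-32\right) = 4329 + 25 \cdot 12 \left(-32\right) = 4329 + 300 \left(-32\right) = 4329 - 9600 = -5271$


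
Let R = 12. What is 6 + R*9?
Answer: 114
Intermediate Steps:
6 + R*9 = 6 + 12*9 = 6 + 108 = 114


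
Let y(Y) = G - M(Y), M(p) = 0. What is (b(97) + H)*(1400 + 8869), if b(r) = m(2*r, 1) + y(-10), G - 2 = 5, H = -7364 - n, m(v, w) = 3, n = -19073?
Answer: 120342411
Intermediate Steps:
H = 11709 (H = -7364 - 1*(-19073) = -7364 + 19073 = 11709)
G = 7 (G = 2 + 5 = 7)
y(Y) = 7 (y(Y) = 7 - 1*0 = 7 + 0 = 7)
b(r) = 10 (b(r) = 3 + 7 = 10)
(b(97) + H)*(1400 + 8869) = (10 + 11709)*(1400 + 8869) = 11719*10269 = 120342411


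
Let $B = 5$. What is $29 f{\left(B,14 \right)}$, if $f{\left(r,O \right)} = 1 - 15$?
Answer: $-406$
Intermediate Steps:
$f{\left(r,O \right)} = -14$ ($f{\left(r,O \right)} = 1 - 15 = -14$)
$29 f{\left(B,14 \right)} = 29 \left(-14\right) = -406$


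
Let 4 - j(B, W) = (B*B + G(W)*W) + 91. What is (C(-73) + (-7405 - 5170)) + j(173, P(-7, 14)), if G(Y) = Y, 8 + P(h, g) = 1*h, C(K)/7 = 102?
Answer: -42102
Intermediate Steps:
C(K) = 714 (C(K) = 7*102 = 714)
P(h, g) = -8 + h (P(h, g) = -8 + 1*h = -8 + h)
j(B, W) = -87 - B² - W² (j(B, W) = 4 - ((B*B + W*W) + 91) = 4 - ((B² + W²) + 91) = 4 - (91 + B² + W²) = 4 + (-91 - B² - W²) = -87 - B² - W²)
(C(-73) + (-7405 - 5170)) + j(173, P(-7, 14)) = (714 + (-7405 - 5170)) + (-87 - 1*173² - (-8 - 7)²) = (714 - 12575) + (-87 - 1*29929 - 1*(-15)²) = -11861 + (-87 - 29929 - 1*225) = -11861 + (-87 - 29929 - 225) = -11861 - 30241 = -42102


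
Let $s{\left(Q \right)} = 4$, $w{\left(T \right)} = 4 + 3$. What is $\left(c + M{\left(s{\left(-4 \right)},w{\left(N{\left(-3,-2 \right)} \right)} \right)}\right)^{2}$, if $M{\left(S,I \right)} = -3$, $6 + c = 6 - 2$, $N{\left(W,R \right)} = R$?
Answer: $25$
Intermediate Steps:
$w{\left(T \right)} = 7$
$c = -2$ ($c = -6 + \left(6 - 2\right) = -6 + 4 = -2$)
$\left(c + M{\left(s{\left(-4 \right)},w{\left(N{\left(-3,-2 \right)} \right)} \right)}\right)^{2} = \left(-2 - 3\right)^{2} = \left(-5\right)^{2} = 25$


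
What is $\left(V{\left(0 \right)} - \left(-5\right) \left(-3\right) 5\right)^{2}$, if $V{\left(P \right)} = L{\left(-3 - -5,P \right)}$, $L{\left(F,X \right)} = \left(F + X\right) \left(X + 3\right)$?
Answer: $4761$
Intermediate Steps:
$L{\left(F,X \right)} = \left(3 + X\right) \left(F + X\right)$ ($L{\left(F,X \right)} = \left(F + X\right) \left(3 + X\right) = \left(3 + X\right) \left(F + X\right)$)
$V{\left(P \right)} = 6 + P^{2} + 5 P$ ($V{\left(P \right)} = P^{2} + 3 \left(-3 - -5\right) + 3 P + \left(-3 - -5\right) P = P^{2} + 3 \left(-3 + 5\right) + 3 P + \left(-3 + 5\right) P = P^{2} + 3 \cdot 2 + 3 P + 2 P = P^{2} + 6 + 3 P + 2 P = 6 + P^{2} + 5 P$)
$\left(V{\left(0 \right)} - \left(-5\right) \left(-3\right) 5\right)^{2} = \left(\left(6 + 0^{2} + 5 \cdot 0\right) - \left(-5\right) \left(-3\right) 5\right)^{2} = \left(\left(6 + 0 + 0\right) - 15 \cdot 5\right)^{2} = \left(6 - 75\right)^{2} = \left(-69\right)^{2} = 4761$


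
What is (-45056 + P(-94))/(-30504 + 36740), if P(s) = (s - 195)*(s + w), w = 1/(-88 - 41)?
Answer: -2307521/804444 ≈ -2.8685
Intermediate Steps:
w = -1/129 (w = 1/(-129) = -1/129 ≈ -0.0077519)
P(s) = (-195 + s)*(-1/129 + s) (P(s) = (s - 195)*(s - 1/129) = (-195 + s)*(-1/129 + s))
(-45056 + P(-94))/(-30504 + 36740) = (-45056 + (65/43 + (-94)² - 25156/129*(-94)))/(-30504 + 36740) = (-45056 + (65/43 + 8836 + 2364664/129))/6236 = (-45056 + 3504703/129)*(1/6236) = -2307521/129*1/6236 = -2307521/804444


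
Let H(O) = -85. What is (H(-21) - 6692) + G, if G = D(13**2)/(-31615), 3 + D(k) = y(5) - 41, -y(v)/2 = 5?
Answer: -214254801/31615 ≈ -6777.0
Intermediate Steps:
y(v) = -10 (y(v) = -2*5 = -10)
D(k) = -54 (D(k) = -3 + (-10 - 41) = -3 - 51 = -54)
G = 54/31615 (G = -54/(-31615) = -54*(-1/31615) = 54/31615 ≈ 0.0017080)
(H(-21) - 6692) + G = (-85 - 6692) + 54/31615 = -6777 + 54/31615 = -214254801/31615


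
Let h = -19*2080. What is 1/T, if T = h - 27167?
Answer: -1/66687 ≈ -1.4995e-5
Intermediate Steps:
h = -39520
T = -66687 (T = -39520 - 27167 = -66687)
1/T = 1/(-66687) = -1/66687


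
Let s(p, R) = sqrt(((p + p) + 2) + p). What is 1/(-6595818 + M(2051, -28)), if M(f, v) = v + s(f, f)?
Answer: -6595846/43505184449561 - sqrt(6155)/43505184449561 ≈ -1.5161e-7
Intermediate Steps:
s(p, R) = sqrt(2 + 3*p) (s(p, R) = sqrt((2*p + 2) + p) = sqrt((2 + 2*p) + p) = sqrt(2 + 3*p))
M(f, v) = v + sqrt(2 + 3*f)
1/(-6595818 + M(2051, -28)) = 1/(-6595818 + (-28 + sqrt(2 + 3*2051))) = 1/(-6595818 + (-28 + sqrt(2 + 6153))) = 1/(-6595818 + (-28 + sqrt(6155))) = 1/(-6595846 + sqrt(6155))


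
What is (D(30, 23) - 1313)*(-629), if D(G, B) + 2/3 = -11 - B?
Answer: 2543047/3 ≈ 8.4768e+5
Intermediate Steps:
D(G, B) = -35/3 - B (D(G, B) = -⅔ + (-11 - B) = -35/3 - B)
(D(30, 23) - 1313)*(-629) = ((-35/3 - 1*23) - 1313)*(-629) = ((-35/3 - 23) - 1313)*(-629) = (-104/3 - 1313)*(-629) = -4043/3*(-629) = 2543047/3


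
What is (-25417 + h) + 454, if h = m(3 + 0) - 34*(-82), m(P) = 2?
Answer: -22173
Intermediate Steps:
h = 2790 (h = 2 - 34*(-82) = 2 + 2788 = 2790)
(-25417 + h) + 454 = (-25417 + 2790) + 454 = -22627 + 454 = -22173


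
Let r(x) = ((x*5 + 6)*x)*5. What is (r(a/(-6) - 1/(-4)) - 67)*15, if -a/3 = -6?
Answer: 9495/16 ≈ 593.44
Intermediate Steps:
a = 18 (a = -3*(-6) = 18)
r(x) = 5*x*(6 + 5*x) (r(x) = ((5*x + 6)*x)*5 = ((6 + 5*x)*x)*5 = (x*(6 + 5*x))*5 = 5*x*(6 + 5*x))
(r(a/(-6) - 1/(-4)) - 67)*15 = (5*(18/(-6) - 1/(-4))*(6 + 5*(18/(-6) - 1/(-4))) - 67)*15 = (5*(18*(-⅙) - 1*(-¼))*(6 + 5*(18*(-⅙) - 1*(-¼))) - 67)*15 = (5*(-3 + ¼)*(6 + 5*(-3 + ¼)) - 67)*15 = (5*(-11/4)*(6 + 5*(-11/4)) - 67)*15 = (5*(-11/4)*(6 - 55/4) - 67)*15 = (5*(-11/4)*(-31/4) - 67)*15 = (1705/16 - 67)*15 = (633/16)*15 = 9495/16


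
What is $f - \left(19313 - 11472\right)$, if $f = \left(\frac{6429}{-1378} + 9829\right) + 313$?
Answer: $\frac{3164349}{1378} \approx 2296.3$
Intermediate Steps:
$f = \frac{13969247}{1378}$ ($f = \left(6429 \left(- \frac{1}{1378}\right) + 9829\right) + 313 = \left(- \frac{6429}{1378} + 9829\right) + 313 = \frac{13537933}{1378} + 313 = \frac{13969247}{1378} \approx 10137.0$)
$f - \left(19313 - 11472\right) = \frac{13969247}{1378} - \left(19313 - 11472\right) = \frac{13969247}{1378} - 7841 = \frac{3164349}{1378}$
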